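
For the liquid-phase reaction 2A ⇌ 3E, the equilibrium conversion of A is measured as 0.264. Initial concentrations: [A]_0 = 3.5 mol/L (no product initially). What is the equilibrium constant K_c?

K_c = 0.401 mol/L

Let X = conversion of A.
Concentrations: [A] = 3.5 − 3.5X; [E] = 5.25X.
At X = 0.264: [A] = 2.58, [E] = 1.39.
K_c = [E]^3 / ([A]^2) = 0.401 mol/L.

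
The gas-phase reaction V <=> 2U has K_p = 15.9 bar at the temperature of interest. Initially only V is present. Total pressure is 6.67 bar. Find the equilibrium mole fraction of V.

Let X = conversion of V (basis 1 mol V); extent of reaction ξ = X.
At extent ξ: n_V = 1 − X; n_U = 2X.
n_T = Σnᵢ = 1 + X.
With p_i = (n_i/n_T)P, K_p = p_U^2 / (p_V).
Substituting and setting equal to 15.9 bar gives a polynomial in X; the root in (0,1) is X = 0.611.
Then n_V = 0.389, n_T = 1.61, so y_V = 0.241.

y_V = 0.241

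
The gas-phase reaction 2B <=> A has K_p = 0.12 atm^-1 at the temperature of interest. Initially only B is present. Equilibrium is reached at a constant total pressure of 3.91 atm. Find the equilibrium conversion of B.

Take 1 mol B as basis and let X be its fractional conversion, so ξ = 0.5X.
Species balance: n_B = 1 − X; n_A = 0.5X.
Summing: n_T = 1 − 0.5X.
Mole fractions y_i = n_i/n_T; K_p = p_A / (p_B^2) with p_i = y_i·P.
This yields a degree-2 equation in X; solving on (0,1), X = 0.410.

X = 0.410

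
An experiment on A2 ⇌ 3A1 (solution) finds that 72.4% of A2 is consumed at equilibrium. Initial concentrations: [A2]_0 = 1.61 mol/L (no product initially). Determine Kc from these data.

Let X = conversion of A2.
Concentrations: [A2] = 1.61 − 1.61X; [A1] = 4.83X.
At X = 0.724: [A2] = 0.444, [A1] = 3.5.
Kc = [A1]^3 / ([A2]) = 96.2 (mol/L)^2.

Kc = 96.2 (mol/L)^2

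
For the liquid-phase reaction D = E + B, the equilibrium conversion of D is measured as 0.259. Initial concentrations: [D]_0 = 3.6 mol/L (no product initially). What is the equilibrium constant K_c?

K_c = 0.326 mol/L

Let X = conversion of D.
Concentrations: [D] = 3.6 − 3.6X; [E] = 3.6X; [B] = 3.6X.
At X = 0.259: [D] = 2.67, [E] = 0.932, [B] = 0.932.
K_c = [E] [B] / ([D]) = 0.326 mol/L.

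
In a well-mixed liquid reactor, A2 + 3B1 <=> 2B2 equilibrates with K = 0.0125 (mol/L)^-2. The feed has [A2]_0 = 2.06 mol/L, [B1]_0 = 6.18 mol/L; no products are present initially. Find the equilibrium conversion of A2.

Let X = conversion of A2; extent ξ = 2.06·X mol/L.
Concentrations: [A2] = 2.06 − 2.06X; [B1] = 6.18 − 6.18X; [B2] = 4.12X.
K = [B2]^2 / ([A2] [B1]^3).
This equals 0.0125 at X = 0.296 (the root in 0 < X < 1).

X = 0.296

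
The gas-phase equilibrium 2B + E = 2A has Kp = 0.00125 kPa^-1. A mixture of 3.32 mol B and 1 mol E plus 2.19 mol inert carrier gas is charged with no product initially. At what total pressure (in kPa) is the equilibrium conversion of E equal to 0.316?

P = 400 kPa

Basis: 1 mol E initially; let X = conversion of E. Extent ξ = X.
Species balance: n_B = 3.32 − 2X; n_E = 1 − X; n_A = 2X; n_I = 2.19 (inert).
Total moles n_T = 6.51 − X.
Kp = p_A^2 / (p_B^2 p_E) with p_i = (n_i/n_T)·P.
At X = 0.316: the mole-fraction product g(X) = Π y_i^ν_i = 0.5006. Since Kp = g(X)·P^{-1}, P = (g/Kp)^(1/1) = (0.5006/0.00125)^(1/1) = 400 kPa.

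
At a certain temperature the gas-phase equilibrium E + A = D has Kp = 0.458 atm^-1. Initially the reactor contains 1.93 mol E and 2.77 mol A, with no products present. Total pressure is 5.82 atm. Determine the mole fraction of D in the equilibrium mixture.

Basis: 1.93 mol E initially; let X = conversion of E. Extent ξ = 1.93X.
At extent ξ: n_E = 1.93 − 1.93X; n_A = 2.77 − 1.93X; n_D = 1.93X.
n_T = Σnᵢ = 4.7 − 1.93X.
With p_i = (n_i/n_T)P, Kp = p_D / (p_E p_A).
Substituting and setting equal to 0.458 atm^-1 gives a polynomial in X; the root in (0,1) is X = 0.555.
Then n_D = 1.07, n_T = 3.63, so y_D = 0.295.

y_D = 0.295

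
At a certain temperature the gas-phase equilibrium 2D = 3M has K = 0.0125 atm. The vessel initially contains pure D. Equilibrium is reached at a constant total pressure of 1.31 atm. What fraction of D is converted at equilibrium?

X = 0.131

Take 1 mol D as basis and let X be its fractional conversion, so ξ = 0.5X.
Species balance: n_D = 1 − X; n_M = 1.5X.
n_T = Σnᵢ = 1 + 0.5X.
y_i = n_i/n_T, p_i = y_i·P. K = p_M^3 / (p_D^2).
Setting this equal to 0.0125 atm and taking the physical root (0 < X < 1) gives X = 0.131.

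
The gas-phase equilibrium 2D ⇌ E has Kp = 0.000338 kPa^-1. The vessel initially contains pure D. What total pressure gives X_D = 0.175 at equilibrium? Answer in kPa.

P = 347 kPa

Let X = conversion of D (basis 1 mol D); extent of reaction ξ = 0.5X.
Moles: n_D = 1 − X; n_E = 0.5X.
Total moles n_T = 1 − 0.5X.
Kp = p_E / (p_D^2) with p_i = (n_i/n_T)·P.
At X = 0.175: the mole-fraction product g(X) = Π y_i^ν_i = 0.1173. Since Kp = g(X)·P^{-1}, P = (g/Kp)^(1/1) = (0.1173/0.000338)^(1/1) = 347 kPa.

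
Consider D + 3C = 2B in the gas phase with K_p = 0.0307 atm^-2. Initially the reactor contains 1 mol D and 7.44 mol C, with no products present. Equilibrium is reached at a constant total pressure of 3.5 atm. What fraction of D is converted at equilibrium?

Basis: 1 mol D initially; let X = conversion of D. Extent ξ = X.
Moles: n_D = 1 − X; n_C = 7.44 − 3X; n_B = 2X.
Total moles n_T = 8.44 − 2X.
With p_i = (n_i/n_T)P, K_p = p_B^2 / (p_D p_C^3).
Setting this equal to 0.0307 atm^-2 and taking the physical root (0 < X < 1) gives X = 0.452.

X = 0.452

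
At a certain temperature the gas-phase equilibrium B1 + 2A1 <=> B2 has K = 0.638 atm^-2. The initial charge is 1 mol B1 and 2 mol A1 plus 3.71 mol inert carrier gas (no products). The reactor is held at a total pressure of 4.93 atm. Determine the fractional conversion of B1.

X = 0.394

Take 1 mol B1 as basis and let X be its fractional conversion, so ξ = X.
Mole table: n_B1 = 1 − X; n_A1 = 2 − 2X; n_B2 = X; n_I = 3.71 (inert).
Total moles n_T = 6.71 − 2X.
y_i = n_i/n_T, p_i = y_i·P. K = p_B2 / (p_B1 p_A1^2).
Substituting and setting equal to 0.638 atm^-2 gives a polynomial in X; the root in (0,1) is X = 0.394.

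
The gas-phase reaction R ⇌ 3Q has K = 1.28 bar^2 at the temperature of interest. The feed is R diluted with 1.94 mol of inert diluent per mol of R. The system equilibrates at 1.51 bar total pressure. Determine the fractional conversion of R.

Take 1 mol R as basis and let X be its fractional conversion, so ξ = X.
Moles: n_R = 1 − X; n_Q = 3X; n_I = 1.94 (inert).
n_T = Σnᵢ = 2.94 + 2X.
With p_i = (n_i/n_T)P, K = p_Q^3 / (p_R).
Substituting and setting equal to 1.28 bar^2 gives a polynomial in X; the root in (0,1) is X = 0.537.

X = 0.537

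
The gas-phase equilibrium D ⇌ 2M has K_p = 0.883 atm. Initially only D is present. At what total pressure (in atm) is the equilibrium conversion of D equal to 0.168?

Take 1 mol D as basis and let X be its fractional conversion, so ξ = X.
Species balance: n_D = 1 − X; n_M = 2X.
Summing: n_T = 1 + X.
K_p = p_M^2 / (p_D) with p_i = (n_i/n_T)·P.
At X = 0.168: the mole-fraction product g(X) = Π y_i^ν_i = 0.1162. Since K_p = g(X)·P^{1}, P = (K_p/g)^(1/1) = (0.883/0.1162)^(1/1) = 7.6 atm.

P = 7.6 atm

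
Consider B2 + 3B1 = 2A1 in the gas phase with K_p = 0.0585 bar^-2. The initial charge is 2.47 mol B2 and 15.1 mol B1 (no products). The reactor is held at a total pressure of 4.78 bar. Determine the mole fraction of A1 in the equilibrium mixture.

y_A1 = 0.194

Basis: 2.47 mol B2 initially; let X = conversion of B2. Extent ξ = 2.47X.
Mole table: n_B2 = 2.47 − 2.47X; n_B1 = 15.1 − 7.41X; n_A1 = 4.94X.
Summing: n_T = 17.6 − 4.94X.
y_i = n_i/n_T, p_i = y_i·P. K_p = p_A1^2 / (p_B2 p_B1^3).
Setting this equal to 0.0585 bar^-2 and taking the physical root (0 < X < 1) gives X = 0.578.
Then n_A1 = 2.85, n_T = 14.7, so y_A1 = 0.194.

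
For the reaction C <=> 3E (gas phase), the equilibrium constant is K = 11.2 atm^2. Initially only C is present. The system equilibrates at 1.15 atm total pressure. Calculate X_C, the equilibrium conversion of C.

X = 0.773

Basis: 1 mol C initially; let X = conversion of C. Extent ξ = X.
At extent ξ: n_C = 1 − X; n_E = 3X.
Total moles n_T = 1 + 2X.
y_i = n_i/n_T, p_i = y_i·P. K = p_E^3 / (p_C).
Equating to 11.2 atm^2 and solving on 0 < X < 1: X = 0.773.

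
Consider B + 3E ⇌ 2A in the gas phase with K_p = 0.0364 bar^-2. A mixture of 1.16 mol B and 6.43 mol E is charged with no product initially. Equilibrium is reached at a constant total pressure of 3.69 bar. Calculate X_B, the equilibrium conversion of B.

Let X = conversion of B (basis 1.16 mol B); extent of reaction ξ = 1.16X.
At extent ξ: n_B = 1.16 − 1.16X; n_E = 6.43 − 3.48X; n_A = 2.32X.
Total moles n_T = 7.59 − 2.32X.
Mole fractions y_i = n_i/n_T; K_p = p_A^2 / (p_B p_E^3) with p_i = y_i·P.
Substituting and setting equal to 0.0364 bar^-2 gives a polynomial in X; the root in (0,1) is X = 0.418.

X = 0.418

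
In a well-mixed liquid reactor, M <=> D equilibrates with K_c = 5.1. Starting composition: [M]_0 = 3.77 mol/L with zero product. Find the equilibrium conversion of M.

X = 0.836

Let X = conversion of M; extent ξ = 3.77·X mol/L.
Concentrations: [M] = 3.77 − 3.77X; [D] = 3.77X.
K_c = [D] / ([M]).
Setting equal to 5.1 and solving for X on (0,1) gives X = 0.836.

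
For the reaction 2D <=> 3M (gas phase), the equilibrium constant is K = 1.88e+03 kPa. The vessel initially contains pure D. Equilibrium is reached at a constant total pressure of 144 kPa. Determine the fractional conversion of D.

X = 0.729

Let X = conversion of D (basis 1 mol D); extent of reaction ξ = 0.5X.
Species balance: n_D = 1 − X; n_M = 1.5X.
Total moles n_T = 1 + 0.5X.
y_i = n_i/n_T, p_i = y_i·P. K = p_M^3 / (p_D^2).
Substituting and setting equal to 1.88e+03 kPa gives a polynomial in X; the root in (0,1) is X = 0.729.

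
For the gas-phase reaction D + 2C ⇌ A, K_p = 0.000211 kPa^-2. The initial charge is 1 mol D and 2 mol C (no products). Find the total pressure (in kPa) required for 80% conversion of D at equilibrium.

Let X = conversion of D (basis 1 mol D); extent of reaction ξ = X.
Mole table: n_D = 1 − X; n_C = 2 − 2X; n_A = X.
Summing: n_T = 3 − 2X.
K_p = p_A / (p_D p_C^2) with p_i = (n_i/n_T)·P.
At X = 0.8: the mole-fraction product g(X) = Π y_i^ν_i = 49. Since K_p = g(X)·P^{-2}, P = (g/K_p)^(1/2) = (49/0.000211)^(1/2) = 482 kPa.

P = 482 kPa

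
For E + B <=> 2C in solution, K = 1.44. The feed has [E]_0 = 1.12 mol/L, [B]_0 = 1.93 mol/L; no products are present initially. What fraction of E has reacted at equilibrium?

Let X = conversion of E; extent ξ = 1.12·X mol/L.
Concentrations: [E] = 1.12 − 1.12X; [B] = 1.93 − 1.12X; [C] = 2.24X.
K = [C]^2 / ([E] [B]).
Setting equal to 1.44 and solving for X on (0,1) gives X = 0.481.

X = 0.481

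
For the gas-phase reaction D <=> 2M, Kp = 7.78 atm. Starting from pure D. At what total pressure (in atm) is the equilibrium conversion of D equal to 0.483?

P = 6.39 atm

Take 1 mol D as basis and let X be its fractional conversion, so ξ = X.
Mole table: n_D = 1 − X; n_M = 2X.
Summing: n_T = 1 + X.
Kp = p_M^2 / (p_D) with p_i = (n_i/n_T)·P.
At X = 0.483: the mole-fraction product g(X) = Π y_i^ν_i = 1.217. Since Kp = g(X)·P^{1}, P = (Kp/g)^(1/1) = (7.78/1.217)^(1/1) = 6.39 atm.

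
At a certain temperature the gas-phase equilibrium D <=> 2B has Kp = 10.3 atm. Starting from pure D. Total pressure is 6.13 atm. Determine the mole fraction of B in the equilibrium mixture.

Let X = conversion of D (basis 1 mol D); extent of reaction ξ = X.
Mole table: n_D = 1 − X; n_B = 2X.
Summing: n_T = 1 + X.
With p_i = (n_i/n_T)P, Kp = p_B^2 / (p_D).
Equating to 10.3 atm and solving on 0 < X < 1: X = 0.544.
Then n_B = 1.09, n_T = 1.54, so y_B = 0.705.

y_B = 0.705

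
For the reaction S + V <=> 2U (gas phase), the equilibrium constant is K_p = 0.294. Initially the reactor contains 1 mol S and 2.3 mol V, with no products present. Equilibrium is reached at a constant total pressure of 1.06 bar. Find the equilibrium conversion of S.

Let X = conversion of S (basis 1 mol S); extent of reaction ξ = X.
At extent ξ: n_S = 1 − X; n_V = 2.3 − X; n_U = 2X.
Total moles n_T = 3.3 (Δν = 0, constant).
y_i = n_i/n_T, p_i = y_i·P. K_p = p_U^2 / (p_S p_V).
This yields a degree-2 equation in X; solving on (0,1), X = 0.316.

X = 0.316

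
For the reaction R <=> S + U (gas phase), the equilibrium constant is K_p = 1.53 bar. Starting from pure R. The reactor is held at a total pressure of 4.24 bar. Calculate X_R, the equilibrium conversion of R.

Take 1 mol R as basis and let X be its fractional conversion, so ξ = X.
At extent ξ: n_R = 1 − X; n_S = X; n_U = X.
Total moles n_T = 1 + X.
Mole fractions y_i = n_i/n_T; K_p = p_S p_U / (p_R) with p_i = y_i·P.
Substituting and setting equal to 1.53 bar gives a polynomial in X; the root in (0,1) is X = 0.515.

X = 0.515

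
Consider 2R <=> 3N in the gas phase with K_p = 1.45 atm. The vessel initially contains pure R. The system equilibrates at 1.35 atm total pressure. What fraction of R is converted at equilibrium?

Basis: 1 mol R initially; let X = conversion of R. Extent ξ = 0.5X.
Species balance: n_R = 1 − X; n_N = 1.5X.
n_T = Σnᵢ = 1 + 0.5X.
y_i = n_i/n_T, p_i = y_i·P. K_p = p_N^3 / (p_R^2).
Setting this equal to 1.45 atm and taking the physical root (0 < X < 1) gives X = 0.476.

X = 0.476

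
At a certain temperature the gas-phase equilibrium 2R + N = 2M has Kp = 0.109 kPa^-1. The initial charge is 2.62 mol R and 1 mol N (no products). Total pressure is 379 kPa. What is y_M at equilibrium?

Let X = conversion of N (basis 1 mol N); extent of reaction ξ = X.
At extent ξ: n_R = 2.62 − 2X; n_N = 1 − X; n_M = 2X.
Summing: n_T = 3.62 − X.
y_i = n_i/n_T, p_i = y_i·P. Kp = p_M^2 / (p_R^2 p_N).
Setting this equal to 0.109 kPa^-1 and taking the physical root (0 < X < 1) gives X = 0.815.
Then n_M = 1.63, n_T = 2.8, so y_M = 0.582.

y_M = 0.582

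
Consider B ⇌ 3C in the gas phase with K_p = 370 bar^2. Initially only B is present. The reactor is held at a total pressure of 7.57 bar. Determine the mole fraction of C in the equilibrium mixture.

y_C = 0.891

Basis: 1 mol B initially; let X = conversion of B. Extent ξ = X.
Mole table: n_B = 1 − X; n_C = 3X.
n_T = Σnᵢ = 1 + 2X.
With p_i = (n_i/n_T)P, K_p = p_C^3 / (p_B).
Setting this equal to 370 bar^2 and taking the physical root (0 < X < 1) gives X = 0.731.
Then n_C = 2.19, n_T = 2.46, so y_C = 0.891.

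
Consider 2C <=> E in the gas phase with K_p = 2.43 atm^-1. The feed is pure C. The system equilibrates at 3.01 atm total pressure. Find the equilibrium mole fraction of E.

y_E = 0.692

Let X = conversion of C (basis 1 mol C); extent of reaction ξ = 0.5X.
At extent ξ: n_C = 1 − X; n_E = 0.5X.
n_T = Σnᵢ = 1 − 0.5X.
Mole fractions y_i = n_i/n_T; K_p = p_E / (p_C^2) with p_i = y_i·P.
Substituting and setting equal to 2.43 atm^-1 gives a polynomial in X; the root in (0,1) is X = 0.818.
Then n_E = 0.409, n_T = 0.591, so y_E = 0.692.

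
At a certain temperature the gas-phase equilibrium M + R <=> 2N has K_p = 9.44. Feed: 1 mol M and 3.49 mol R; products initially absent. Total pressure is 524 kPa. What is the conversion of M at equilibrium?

X = 0.876

Basis: 1 mol M initially; let X = conversion of M. Extent ξ = X.
Moles: n_M = 1 − X; n_R = 3.49 − X; n_N = 2X.
n_T stays at 4.49 (no change in mole number).
y_i = n_i/n_T, p_i = y_i·P. K_p = p_N^2 / (p_M p_R).
Substituting and setting equal to 9.44 gives a polynomial in X; the root in (0,1) is X = 0.876.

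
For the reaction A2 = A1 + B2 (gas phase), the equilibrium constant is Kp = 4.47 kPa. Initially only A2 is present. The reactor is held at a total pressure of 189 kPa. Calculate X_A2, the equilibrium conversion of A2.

X = 0.152

Basis: 1 mol A2 initially; let X = conversion of A2. Extent ξ = X.
At extent ξ: n_A2 = 1 − X; n_A1 = X; n_B2 = X.
n_T = Σnᵢ = 1 + X.
Mole fractions y_i = n_i/n_T; Kp = p_A1 p_B2 / (p_A2) with p_i = y_i·P.
This yields a degree-2 equation in X; solving on (0,1), X = 0.152.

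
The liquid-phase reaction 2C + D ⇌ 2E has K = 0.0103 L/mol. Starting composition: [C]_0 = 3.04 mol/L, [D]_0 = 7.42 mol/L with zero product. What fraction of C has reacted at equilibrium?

Let X = conversion of C; extent ξ = 3.04X/2 mol/L.
Concentrations: [C] = 3.04 − 3.04X; [D] = 7.42 − 1.52X; [E] = 3.04X.
K = [E]^2 / ([C]^2 [D]).
Setting equal to 0.0103 and solving for X on (0,1) gives X = 0.213.

X = 0.213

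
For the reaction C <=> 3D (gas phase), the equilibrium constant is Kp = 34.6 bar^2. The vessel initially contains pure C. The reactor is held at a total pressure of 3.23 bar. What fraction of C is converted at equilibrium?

X = 0.617

Take 1 mol C as basis and let X be its fractional conversion, so ξ = X.
At extent ξ: n_C = 1 − X; n_D = 3X.
Summing: n_T = 1 + 2X.
Mole fractions y_i = n_i/n_T; Kp = p_D^3 / (p_C) with p_i = y_i·P.
Equating to 34.6 bar^2 and solving on 0 < X < 1: X = 0.617.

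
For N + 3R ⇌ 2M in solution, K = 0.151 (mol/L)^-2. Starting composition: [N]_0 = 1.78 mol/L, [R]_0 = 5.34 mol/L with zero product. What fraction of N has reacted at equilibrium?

Let X = conversion of N; extent ξ = 1.78·X mol/L.
Concentrations: [N] = 1.78 − 1.78X; [R] = 5.34 − 5.34X; [M] = 3.56X.
K = [M]^2 / ([N] [R]^3).
This equals 0.151 at X = 0.482 (the root in 0 < X < 1).

X = 0.482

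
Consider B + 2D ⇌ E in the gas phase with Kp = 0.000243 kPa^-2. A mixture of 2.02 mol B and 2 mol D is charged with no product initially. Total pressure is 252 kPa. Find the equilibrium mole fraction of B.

Let X = conversion of D (basis 2 mol D); extent of reaction ξ = X.
Mole table: n_B = 2.02 − X; n_D = 2 − 2X; n_E = X.
n_T = Σnᵢ = 4.02 − 2X.
With p_i = (n_i/n_T)P, Kp = p_E / (p_B p_D^2).
Equating to 0.000243 kPa^-2 and solving on 0 < X < 1: X = 0.753.
Then n_B = 1.27, n_T = 2.51, so y_B = 0.504.

y_B = 0.504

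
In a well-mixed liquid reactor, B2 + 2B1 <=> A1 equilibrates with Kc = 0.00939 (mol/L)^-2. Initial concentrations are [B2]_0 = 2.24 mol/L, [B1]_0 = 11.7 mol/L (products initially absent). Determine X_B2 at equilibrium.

X = 0.465

Let X = conversion of B2; extent ξ = 2.24·X mol/L.
Concentrations: [B2] = 2.24 − 2.24X; [B1] = 11.7 − 4.48X; [A1] = 2.24X.
Kc = [A1] / ([B2] [B1]^2).
Equating to 0.00939 (mol/L)^-2: the physical root is X = 0.465.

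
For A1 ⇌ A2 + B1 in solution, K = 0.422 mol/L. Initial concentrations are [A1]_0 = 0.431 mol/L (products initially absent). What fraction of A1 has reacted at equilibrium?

X = 0.614

Let X = conversion of A1; extent ξ = 0.431·X mol/L.
Concentrations: [A1] = 0.431 − 0.431X; [A2] = 0.431X; [B1] = 0.431X.
K = [A2] [B1] / ([A1]).
This equals 0.422 at X = 0.614 (the root in 0 < X < 1).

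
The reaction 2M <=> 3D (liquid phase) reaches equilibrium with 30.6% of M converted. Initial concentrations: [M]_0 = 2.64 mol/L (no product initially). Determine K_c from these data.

K_c = 0.53 mol/L

Let X = conversion of M.
Concentrations: [M] = 2.64 − 2.64X; [D] = 3.96X.
At X = 0.306: [M] = 1.83, [D] = 1.21.
K_c = [D]^3 / ([M]^2) = 0.53 mol/L.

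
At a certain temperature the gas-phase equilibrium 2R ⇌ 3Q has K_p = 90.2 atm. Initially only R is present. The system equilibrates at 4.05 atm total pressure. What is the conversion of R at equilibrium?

Let X = conversion of R (basis 1 mol R); extent of reaction ξ = 0.5X.
At extent ξ: n_R = 1 − X; n_Q = 1.5X.
Summing: n_T = 1 + 0.5X.
y_i = n_i/n_T, p_i = y_i·P. K_p = p_Q^3 / (p_R^2).
Substituting and setting equal to 90.2 atm gives a polynomial in X; the root in (0,1) is X = 0.775.

X = 0.775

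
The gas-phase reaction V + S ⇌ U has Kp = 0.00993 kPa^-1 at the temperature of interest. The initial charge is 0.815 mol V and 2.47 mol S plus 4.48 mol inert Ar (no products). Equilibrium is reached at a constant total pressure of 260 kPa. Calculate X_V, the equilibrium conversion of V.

Let X = conversion of V (basis 0.815 mol V); extent of reaction ξ = 0.815X.
Moles: n_V = 0.815 − 0.815X; n_S = 2.47 − 0.815X; n_U = 0.815X; n_I = 4.48 (inert).
Total moles n_T = 7.77 − 0.815X.
With p_i = (n_i/n_T)P, Kp = p_U / (p_V p_S).
Equating to 0.00993 kPa^-1 and solving on 0 < X < 1: X = 0.425.

X = 0.425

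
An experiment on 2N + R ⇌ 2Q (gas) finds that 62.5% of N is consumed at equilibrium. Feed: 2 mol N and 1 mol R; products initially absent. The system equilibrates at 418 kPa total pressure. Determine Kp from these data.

Kp = 0.0421 kPa^-1

Basis: 2 mol N initially; let X = conversion of N. Extent ξ = X.
Mole table: n_N = 2 − 2X; n_R = 1 − X; n_Q = 2X.
Total moles n_T = 3 − X.
At X = 0.625: n_N = 0.75, n_R = 0.375, n_Q = 1.25, n_T = 2.38.
p_i = (n_i/n_T)·P. Kp = p_Q^2 / (p_N^2 p_R) = 0.0421 kPa^-1.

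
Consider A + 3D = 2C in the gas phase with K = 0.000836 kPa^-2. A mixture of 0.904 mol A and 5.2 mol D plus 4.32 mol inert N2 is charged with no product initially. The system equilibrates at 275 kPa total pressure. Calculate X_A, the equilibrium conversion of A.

Basis: 0.904 mol A initially; let X = conversion of A. Extent ξ = 0.904X.
At extent ξ: n_A = 0.904 − 0.904X; n_D = 5.2 − 2.71X; n_C = 1.81X; n_I = 4.32 (inert).
Total moles n_T = 10.4 − 1.81X.
Mole fractions y_i = n_i/n_T; K = p_C^2 / (p_A p_D^3) with p_i = y_i·P.
This yields a degree-4 equation in X; solving on (0,1), X = 0.859.

X = 0.859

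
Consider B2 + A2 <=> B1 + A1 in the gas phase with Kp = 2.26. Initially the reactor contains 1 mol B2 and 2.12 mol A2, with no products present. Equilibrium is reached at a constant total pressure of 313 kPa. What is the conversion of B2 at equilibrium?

Let X = conversion of B2 (basis 1 mol B2); extent of reaction ξ = X.
At extent ξ: n_B2 = 1 − X; n_A2 = 2.12 − X; n_B1 = X; n_A1 = X.
Total moles n_T = 3.12 (Δν = 0, constant).
Mole fractions y_i = n_i/n_T; Kp = p_B1 p_A1 / (p_B2 p_A2) with p_i = y_i·P.
This yields a degree-2 equation in X; solving on (0,1), X = 0.791.

X = 0.791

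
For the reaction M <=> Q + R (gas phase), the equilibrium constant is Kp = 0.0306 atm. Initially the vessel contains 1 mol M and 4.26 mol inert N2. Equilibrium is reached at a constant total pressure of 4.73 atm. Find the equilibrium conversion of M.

X = 0.171

Basis: 1 mol M initially; let X = conversion of M. Extent ξ = X.
Mole table: n_M = 1 − X; n_Q = X; n_R = X; n_I = 4.26 (inert).
n_T = Σnᵢ = 5.26 + X.
With p_i = (n_i/n_T)P, Kp = p_Q p_R / (p_M).
Substituting and setting equal to 0.0306 atm gives a polynomial in X; the root in (0,1) is X = 0.171.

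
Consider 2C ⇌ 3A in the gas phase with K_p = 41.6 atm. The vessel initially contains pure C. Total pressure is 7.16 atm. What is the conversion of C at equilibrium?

Basis: 1 mol C initially; let X = conversion of C. Extent ξ = 0.5X.
Moles: n_C = 1 − X; n_A = 1.5X.
Total moles n_T = 1 + 0.5X.
y_i = n_i/n_T, p_i = y_i·P. K_p = p_A^3 / (p_C^2).
Equating to 41.6 atm and solving on 0 < X < 1: X = 0.652.

X = 0.652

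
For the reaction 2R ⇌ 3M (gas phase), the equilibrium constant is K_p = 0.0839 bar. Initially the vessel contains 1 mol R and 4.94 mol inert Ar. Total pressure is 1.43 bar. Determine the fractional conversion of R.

Basis: 1 mol R initially; let X = conversion of R. Extent ξ = 0.5X.
Moles: n_R = 1 − X; n_M = 1.5X; n_I = 4.94 (inert).
n_T = Σnᵢ = 5.94 + 0.5X.
With p_i = (n_i/n_T)P, K_p = p_M^3 / (p_R^2).
Setting this equal to 0.0839 bar and taking the physical root (0 < X < 1) gives X = 0.354.

X = 0.354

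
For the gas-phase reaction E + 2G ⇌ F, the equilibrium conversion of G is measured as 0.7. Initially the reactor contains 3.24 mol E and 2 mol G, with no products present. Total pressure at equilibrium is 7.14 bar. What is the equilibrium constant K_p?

Take 2 mol G as basis and let X be its fractional conversion, so ξ = X.
Moles: n_E = 3.24 − X; n_G = 2 − 2X; n_F = X.
Total moles n_T = 5.24 − 2X.
At X = 0.7: n_E = 2.54, n_G = 0.6, n_F = 0.7, n_T = 3.84.
p_i = (n_i/n_T)·P. K_p = p_F / (p_E p_G^2) = 0.221 bar^-2.

K_p = 0.221 bar^-2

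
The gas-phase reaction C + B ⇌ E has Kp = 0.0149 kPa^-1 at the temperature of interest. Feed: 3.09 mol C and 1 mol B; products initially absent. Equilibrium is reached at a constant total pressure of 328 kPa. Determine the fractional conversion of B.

Basis: 1 mol B initially; let X = conversion of B. Extent ξ = X.
Moles: n_C = 3.09 − X; n_B = 1 − X; n_E = X.
Summing: n_T = 4.09 − X.
Mole fractions y_i = n_i/n_T; Kp = p_E / (p_C p_B) with p_i = y_i·P.
Setting this equal to 0.0149 kPa^-1 and taking the physical root (0 < X < 1) gives X = 0.773.

X = 0.773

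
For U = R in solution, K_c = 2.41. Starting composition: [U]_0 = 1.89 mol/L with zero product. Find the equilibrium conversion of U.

Let X = conversion of U; extent ξ = 1.89·X mol/L.
Concentrations: [U] = 1.89 − 1.89X; [R] = 1.89X.
K_c = [R] / ([U]).
Equating to 2.41: the physical root is X = 0.707.

X = 0.707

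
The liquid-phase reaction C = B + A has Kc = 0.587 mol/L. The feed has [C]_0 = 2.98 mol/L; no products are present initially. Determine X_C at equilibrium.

Let X = conversion of C; extent ξ = 2.98·X mol/L.
Concentrations: [C] = 2.98 − 2.98X; [B] = 2.98X; [A] = 2.98X.
Kc = [B] [A] / ([C]).
Solving Kc = 0.587 for X ∈ (0,1): X = 0.356.

X = 0.356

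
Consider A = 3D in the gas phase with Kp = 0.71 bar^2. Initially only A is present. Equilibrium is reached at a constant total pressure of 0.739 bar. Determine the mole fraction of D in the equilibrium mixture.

y_D = 0.717

Take 1 mol A as basis and let X be its fractional conversion, so ξ = X.
At extent ξ: n_A = 1 − X; n_D = 3X.
Summing: n_T = 1 + 2X.
Mole fractions y_i = n_i/n_T; Kp = p_D^3 / (p_A) with p_i = y_i·P.
This yields a degree-3 equation in X; solving on (0,1), X = 0.458.
Then n_D = 1.37, n_T = 1.92, so y_D = 0.717.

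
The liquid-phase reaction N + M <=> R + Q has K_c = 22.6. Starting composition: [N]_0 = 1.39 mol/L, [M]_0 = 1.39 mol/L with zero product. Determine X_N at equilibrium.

Let X = conversion of N; extent ξ = 1.39·X mol/L.
Concentrations: [N] = 1.39 − 1.39X; [M] = 1.39 − 1.39X; [R] = 1.39X; [Q] = 1.39X.
K_c = [R] [Q] / ([N] [M]).
Setting equal to 22.6 and solving for X on (0,1) gives X = 0.826.

X = 0.826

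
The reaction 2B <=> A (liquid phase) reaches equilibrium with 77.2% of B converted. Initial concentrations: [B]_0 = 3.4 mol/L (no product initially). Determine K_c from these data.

Let X = conversion of B.
Concentrations: [B] = 3.4 − 3.4X; [A] = 1.7X.
At X = 0.772: [B] = 0.775, [A] = 1.31.
K_c = [A] / ([B]^2) = 2.18 L/mol.

K_c = 2.18 L/mol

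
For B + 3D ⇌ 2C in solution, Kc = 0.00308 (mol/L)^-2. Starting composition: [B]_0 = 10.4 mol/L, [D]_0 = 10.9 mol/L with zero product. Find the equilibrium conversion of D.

X = 0.391

Let X = conversion of D; extent ξ = 10.9X/3 mol/L.
Concentrations: [B] = 10.4 − 3.63X; [D] = 10.9 − 10.9X; [C] = 7.27X.
Kc = [C]^2 / ([B] [D]^3).
This equals 0.00308 at X = 0.391 (the root in 0 < X < 1).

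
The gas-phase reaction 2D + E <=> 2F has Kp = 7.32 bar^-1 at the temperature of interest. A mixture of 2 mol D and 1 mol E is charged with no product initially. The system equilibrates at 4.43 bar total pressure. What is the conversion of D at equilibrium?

Let X = conversion of D (basis 2 mol D); extent of reaction ξ = X.
Mole table: n_D = 2 − 2X; n_E = 1 − X; n_F = 2X.
Summing: n_T = 3 − X.
Mole fractions y_i = n_i/n_T; Kp = p_F^2 / (p_D^2 p_E) with p_i = y_i·P.
This yields a degree-3 equation in X; solving on (0,1), X = 0.679.

X = 0.679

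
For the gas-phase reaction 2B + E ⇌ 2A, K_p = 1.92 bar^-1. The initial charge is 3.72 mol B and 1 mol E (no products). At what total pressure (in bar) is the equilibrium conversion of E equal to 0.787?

P = 5.17 bar

Basis: 1 mol E initially; let X = conversion of E. Extent ξ = X.
Moles: n_B = 3.72 − 2X; n_E = 1 − X; n_A = 2X.
Summing: n_T = 4.72 − X.
K_p = p_A^2 / (p_B^2 p_E) with p_i = (n_i/n_T)·P.
At X = 0.787: the mole-fraction product g(X) = Π y_i^ν_i = 9.933. Since K_p = g(X)·P^{-1}, P = (g/K_p)^(1/1) = (9.933/1.92)^(1/1) = 5.17 bar.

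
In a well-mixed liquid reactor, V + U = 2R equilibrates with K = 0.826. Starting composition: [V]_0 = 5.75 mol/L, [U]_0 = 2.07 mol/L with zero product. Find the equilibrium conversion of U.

X = 0.491

Let X = conversion of U; extent ξ = 2.07·X mol/L.
Concentrations: [V] = 5.75 − 2.07X; [U] = 2.07 − 2.07X; [R] = 4.14X.
K = [R]^2 / ([V] [U]).
Setting equal to 0.826 and solving for X on (0,1) gives X = 0.491.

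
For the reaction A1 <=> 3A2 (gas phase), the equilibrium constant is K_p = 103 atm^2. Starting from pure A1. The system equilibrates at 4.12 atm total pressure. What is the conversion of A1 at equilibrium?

Take 1 mol A1 as basis and let X be its fractional conversion, so ξ = X.
Moles: n_A1 = 1 − X; n_A2 = 3X.
Total moles n_T = 1 + 2X.
With p_i = (n_i/n_T)P, K_p = p_A2^3 / (p_A1).
Substituting and setting equal to 103 atm^2 gives a polynomial in X; the root in (0,1) is X = 0.721.

X = 0.721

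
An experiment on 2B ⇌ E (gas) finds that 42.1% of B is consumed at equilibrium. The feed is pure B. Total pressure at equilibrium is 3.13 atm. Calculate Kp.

Kp = 0.158 atm^-1

Let X = conversion of B (basis 1 mol B); extent of reaction ξ = 0.5X.
Mole table: n_B = 1 − X; n_E = 0.5X.
Total moles n_T = 1 − 0.5X.
At X = 0.421: n_B = 0.579, n_E = 0.21, n_T = 0.789.
p_i = (n_i/n_T)·P. Kp = p_E / (p_B^2) = 0.158 atm^-1.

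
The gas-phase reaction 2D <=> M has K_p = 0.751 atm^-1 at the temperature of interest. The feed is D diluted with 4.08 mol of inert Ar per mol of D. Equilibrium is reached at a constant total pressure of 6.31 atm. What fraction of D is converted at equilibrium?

X = 0.497

Basis: 1 mol D initially; let X = conversion of D. Extent ξ = 0.5X.
Moles: n_D = 1 − X; n_M = 0.5X; n_I = 4.08 (inert).
Summing: n_T = 5.08 − 0.5X.
Mole fractions y_i = n_i/n_T; K_p = p_M / (p_D^2) with p_i = y_i·P.
Equating to 0.751 atm^-1 and solving on 0 < X < 1: X = 0.497.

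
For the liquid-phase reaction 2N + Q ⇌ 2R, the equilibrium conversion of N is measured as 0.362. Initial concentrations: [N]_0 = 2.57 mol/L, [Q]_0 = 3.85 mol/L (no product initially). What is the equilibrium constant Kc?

Kc = 0.0951 L/mol

Let X = conversion of N.
Concentrations: [N] = 2.57 − 2.57X; [Q] = 3.85 − 1.28X; [R] = 2.57X.
At X = 0.362: [N] = 1.64, [Q] = 3.38, [R] = 0.93.
Kc = [R]^2 / ([N]^2 [Q]) = 0.0951 L/mol.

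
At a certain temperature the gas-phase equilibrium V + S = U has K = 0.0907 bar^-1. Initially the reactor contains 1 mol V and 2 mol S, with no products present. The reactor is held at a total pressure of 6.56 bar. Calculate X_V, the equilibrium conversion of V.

X = 0.274

Let X = conversion of V (basis 1 mol V); extent of reaction ξ = X.
Mole table: n_V = 1 − X; n_S = 2 − X; n_U = X.
n_T = Σnᵢ = 3 − X.
y_i = n_i/n_T, p_i = y_i·P. K = p_U / (p_V p_S).
Setting this equal to 0.0907 bar^-1 and taking the physical root (0 < X < 1) gives X = 0.274.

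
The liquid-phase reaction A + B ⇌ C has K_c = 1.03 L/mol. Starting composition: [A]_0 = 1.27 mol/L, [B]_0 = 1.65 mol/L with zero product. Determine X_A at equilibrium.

X = 0.508

Let X = conversion of A; extent ξ = 1.27·X mol/L.
Concentrations: [A] = 1.27 − 1.27X; [B] = 1.65 − 1.27X; [C] = 1.27X.
K_c = [C] / ([A] [B]).
This equals 1.03 at X = 0.508 (the root in 0 < X < 1).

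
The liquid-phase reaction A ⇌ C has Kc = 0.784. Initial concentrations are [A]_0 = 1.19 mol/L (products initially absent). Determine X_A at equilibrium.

X = 0.439

Let X = conversion of A; extent ξ = 1.19·X mol/L.
Concentrations: [A] = 1.19 − 1.19X; [C] = 1.19X.
Kc = [C] / ([A]).
This equals 0.784 at X = 0.439 (the root in 0 < X < 1).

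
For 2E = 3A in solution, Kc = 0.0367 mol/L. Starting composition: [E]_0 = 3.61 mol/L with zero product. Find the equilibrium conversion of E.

Let X = conversion of E; extent ξ = 3.61X/2 mol/L.
Concentrations: [E] = 3.61 − 3.61X; [A] = 5.42X.
Kc = [A]^3 / ([E]^2).
Solving Kc = 0.0367 for X ∈ (0,1): X = 0.131.

X = 0.131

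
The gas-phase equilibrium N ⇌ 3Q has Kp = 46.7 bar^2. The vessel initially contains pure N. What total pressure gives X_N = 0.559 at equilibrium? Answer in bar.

Take 1 mol N as basis and let X be its fractional conversion, so ξ = X.
Moles: n_N = 1 − X; n_Q = 3X.
n_T = Σnᵢ = 1 + 2X.
Kp = p_Q^3 / (p_N) with p_i = (n_i/n_T)·P.
At X = 0.559: the mole-fraction product g(X) = Π y_i^ν_i = 2.384. Since Kp = g(X)·P^{2}, P = (Kp/g)^(1/2) = (46.7/2.384)^(1/2) = 4.43 bar.

P = 4.43 bar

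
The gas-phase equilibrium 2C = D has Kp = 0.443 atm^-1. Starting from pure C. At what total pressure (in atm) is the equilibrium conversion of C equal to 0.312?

Basis: 1 mol C initially; let X = conversion of C. Extent ξ = 0.5X.
Moles: n_C = 1 − X; n_D = 0.5X.
n_T = Σnᵢ = 1 − 0.5X.
Kp = p_D / (p_C^2) with p_i = (n_i/n_T)·P.
At X = 0.312: the mole-fraction product g(X) = Π y_i^ν_i = 0.2782. Since Kp = g(X)·P^{-1}, P = (g/Kp)^(1/1) = (0.2782/0.443)^(1/1) = 0.628 atm.

P = 0.628 atm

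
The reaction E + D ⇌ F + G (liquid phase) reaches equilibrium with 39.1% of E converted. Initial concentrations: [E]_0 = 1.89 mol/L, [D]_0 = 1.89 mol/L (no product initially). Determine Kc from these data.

Let X = conversion of E.
Concentrations: [E] = 1.89 − 1.89X; [D] = 1.89 − 1.89X; [F] = 1.89X; [G] = 1.89X.
At X = 0.391: [E] = 1.15, [D] = 1.15, [F] = 0.739, [G] = 0.739.
Kc = [F] [G] / ([E] [D]) = 0.412.

Kc = 0.412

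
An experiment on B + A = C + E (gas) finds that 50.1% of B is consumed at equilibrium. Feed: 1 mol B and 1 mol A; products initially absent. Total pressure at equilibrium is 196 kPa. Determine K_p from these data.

K_p = 1.01

Take 1 mol B as basis and let X be its fractional conversion, so ξ = X.
At extent ξ: n_B = 1 − X; n_A = 1 − X; n_C = X; n_E = X.
Since Δν = 0, n_T = 2 throughout.
At X = 0.501: n_B = 0.499, n_A = 0.499, n_C = 0.501, n_E = 0.501, n_T = 2.
p_i = (n_i/n_T)·P. K_p = p_C p_E / (p_B p_A) = 1.01.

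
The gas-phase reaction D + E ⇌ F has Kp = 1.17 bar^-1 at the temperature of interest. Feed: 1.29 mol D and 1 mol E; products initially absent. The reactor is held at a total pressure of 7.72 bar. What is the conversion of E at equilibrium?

Let X = conversion of E (basis 1 mol E); extent of reaction ξ = X.
At extent ξ: n_D = 1.29 − X; n_E = 1 − X; n_F = X.
Summing: n_T = 2.29 − X.
y_i = n_i/n_T, p_i = y_i·P. Kp = p_F / (p_D p_E).
Equating to 1.17 bar^-1 and solving on 0 < X < 1: X = 0.758.

X = 0.758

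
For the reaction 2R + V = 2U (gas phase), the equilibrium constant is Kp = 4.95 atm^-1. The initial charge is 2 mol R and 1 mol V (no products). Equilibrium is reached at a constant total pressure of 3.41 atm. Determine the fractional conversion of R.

Basis: 2 mol R initially; let X = conversion of R. Extent ξ = X.
Species balance: n_R = 2 − 2X; n_V = 1 − X; n_U = 2X.
Summing: n_T = 3 − X.
y_i = n_i/n_T, p_i = y_i·P. Kp = p_U^2 / (p_R^2 p_V).
Substituting and setting equal to 4.95 atm^-1 gives a polynomial in X; the root in (0,1) is X = 0.621.

X = 0.621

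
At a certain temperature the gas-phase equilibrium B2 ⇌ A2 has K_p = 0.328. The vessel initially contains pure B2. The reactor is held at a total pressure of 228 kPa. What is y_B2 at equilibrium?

Let X = conversion of B2 (basis 1 mol B2); extent of reaction ξ = X.
Moles: n_B2 = 1 − X; n_A2 = X.
Total moles n_T = 1 (Δν = 0, constant).
y_i = n_i/n_T, p_i = y_i·P. K_p = p_A2 / (p_B2).
This yields a degree-1 equation in X; solving on (0,1), X = 0.247.
Then n_B2 = 0.753, n_T = 1, so y_B2 = 0.753.

y_B2 = 0.753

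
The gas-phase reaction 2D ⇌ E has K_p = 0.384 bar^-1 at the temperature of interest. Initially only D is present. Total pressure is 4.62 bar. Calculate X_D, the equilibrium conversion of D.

X = 0.649

Let X = conversion of D (basis 1 mol D); extent of reaction ξ = 0.5X.
Mole table: n_D = 1 − X; n_E = 0.5X.
Total moles n_T = 1 − 0.5X.
y_i = n_i/n_T, p_i = y_i·P. K_p = p_E / (p_D^2).
Setting this equal to 0.384 bar^-1 and taking the physical root (0 < X < 1) gives X = 0.649.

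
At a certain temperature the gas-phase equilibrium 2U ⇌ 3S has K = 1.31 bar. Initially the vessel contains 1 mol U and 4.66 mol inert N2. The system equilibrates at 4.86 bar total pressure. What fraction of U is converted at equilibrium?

Take 1 mol U as basis and let X be its fractional conversion, so ξ = 0.5X.
Species balance: n_U = 1 − X; n_S = 1.5X; n_I = 4.66 (inert).
Total moles n_T = 5.66 + 0.5X.
With p_i = (n_i/n_T)P, K = p_S^3 / (p_U^2).
This yields a degree-3 equation in X; solving on (0,1), X = 0.494.

X = 0.494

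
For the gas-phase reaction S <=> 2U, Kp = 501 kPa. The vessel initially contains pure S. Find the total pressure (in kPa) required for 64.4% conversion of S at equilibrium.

P = 177 kPa

Take 1 mol S as basis and let X be its fractional conversion, so ξ = X.
Mole table: n_S = 1 − X; n_U = 2X.
Total moles n_T = 1 + X.
Kp = p_U^2 / (p_S) with p_i = (n_i/n_T)·P.
At X = 0.644: the mole-fraction product g(X) = Π y_i^ν_i = 2.835. Since Kp = g(X)·P^{1}, P = (Kp/g)^(1/1) = (501/2.835)^(1/1) = 177 kPa.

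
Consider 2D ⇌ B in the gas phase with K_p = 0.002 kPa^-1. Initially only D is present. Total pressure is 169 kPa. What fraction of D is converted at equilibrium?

Let X = conversion of D (basis 1 mol D); extent of reaction ξ = 0.5X.
Species balance: n_D = 1 − X; n_B = 0.5X.
n_T = Σnᵢ = 1 − 0.5X.
Mole fractions y_i = n_i/n_T; K_p = p_B / (p_D^2) with p_i = y_i·P.
This yields a degree-2 equation in X; solving on (0,1), X = 0.348.

X = 0.348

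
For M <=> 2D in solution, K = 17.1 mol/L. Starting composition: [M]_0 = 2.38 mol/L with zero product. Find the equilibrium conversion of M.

X = 0.715

Let X = conversion of M; extent ξ = 2.38·X mol/L.
Concentrations: [M] = 2.38 − 2.38X; [D] = 4.76X.
K = [D]^2 / ([M]).
This equals 17.1 at X = 0.715 (the root in 0 < X < 1).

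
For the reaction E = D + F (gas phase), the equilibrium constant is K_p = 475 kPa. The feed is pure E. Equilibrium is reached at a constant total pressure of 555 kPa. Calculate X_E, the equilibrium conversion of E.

X = 0.679

Basis: 1 mol E initially; let X = conversion of E. Extent ξ = X.
Mole table: n_E = 1 − X; n_D = X; n_F = X.
Summing: n_T = 1 + X.
y_i = n_i/n_T, p_i = y_i·P. K_p = p_D p_F / (p_E).
Substituting and setting equal to 475 kPa gives a polynomial in X; the root in (0,1) is X = 0.679.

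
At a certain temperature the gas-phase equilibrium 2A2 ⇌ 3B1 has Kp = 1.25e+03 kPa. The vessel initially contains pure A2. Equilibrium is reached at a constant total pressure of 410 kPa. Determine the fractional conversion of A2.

Basis: 1 mol A2 initially; let X = conversion of A2. Extent ξ = 0.5X.
Moles: n_A2 = 1 − X; n_B1 = 1.5X.
Summing: n_T = 1 + 0.5X.
y_i = n_i/n_T, p_i = y_i·P. Kp = p_B1^3 / (p_A2^2).
This yields a degree-3 equation in X; solving on (0,1), X = 0.585.

X = 0.585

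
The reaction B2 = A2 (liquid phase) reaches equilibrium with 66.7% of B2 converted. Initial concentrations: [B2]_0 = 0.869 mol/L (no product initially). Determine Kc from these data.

Let X = conversion of B2.
Concentrations: [B2] = 0.869 − 0.869X; [A2] = 0.869X.
At X = 0.667: [B2] = 0.289, [A2] = 0.58.
Kc = [A2] / ([B2]) = 2.

Kc = 2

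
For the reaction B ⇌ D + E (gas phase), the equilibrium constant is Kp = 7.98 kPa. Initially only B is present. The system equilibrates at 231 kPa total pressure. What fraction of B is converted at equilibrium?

X = 0.183

Let X = conversion of B (basis 1 mol B); extent of reaction ξ = X.
Mole table: n_B = 1 − X; n_D = X; n_E = X.
Total moles n_T = 1 + X.
Mole fractions y_i = n_i/n_T; Kp = p_D p_E / (p_B) with p_i = y_i·P.
Equating to 7.98 kPa and solving on 0 < X < 1: X = 0.183.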